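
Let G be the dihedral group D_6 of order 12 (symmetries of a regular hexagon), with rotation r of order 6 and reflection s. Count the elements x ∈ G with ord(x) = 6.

The elements of order 6 are: r, r^5.
That's 2.

2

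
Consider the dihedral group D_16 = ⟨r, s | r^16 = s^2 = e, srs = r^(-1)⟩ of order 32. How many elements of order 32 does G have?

No element of G has order 32 (even though 32 | 32).

0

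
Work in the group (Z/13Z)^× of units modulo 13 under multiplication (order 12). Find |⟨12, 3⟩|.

6

|⟨12⟩| = 2 and |⟨3⟩| = 3, so |H| is a multiple of lcm(2, 3) = 6 and divides |G| = 12.
Closing under the operation: H = {1, 3, 4, 9, 10, 12}, so |H| = 6.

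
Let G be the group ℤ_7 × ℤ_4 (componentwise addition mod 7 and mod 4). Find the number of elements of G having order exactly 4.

An element (a,b) has order lcm(ord(a), ord(b)); count pairs with lcm equal to 4.
Enumerating gives 2 such elements.

2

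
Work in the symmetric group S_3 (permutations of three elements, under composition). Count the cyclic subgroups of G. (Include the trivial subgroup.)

Each element a generates a cyclic subgroup ⟨a⟩; distinct elements may generate the same one (a cyclic group of order d has φ(d) generators).
Cyclic subgroups by order — order 1: 1; order 2: 3; order 3: 1.
Total: 5.

5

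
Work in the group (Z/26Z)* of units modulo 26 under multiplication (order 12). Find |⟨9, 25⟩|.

6

|⟨9⟩| = 3 and |⟨25⟩| = 2, so |H| is a multiple of lcm(3, 2) = 6 and divides |G| = 12.
Closing under the operation: H = {1, 3, 9, 17, 23, 25}, so |H| = 6.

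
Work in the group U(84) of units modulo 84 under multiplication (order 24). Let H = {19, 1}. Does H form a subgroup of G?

19 ∈ H but its inverse 31 ∉ H, so H is not a subgroup.

No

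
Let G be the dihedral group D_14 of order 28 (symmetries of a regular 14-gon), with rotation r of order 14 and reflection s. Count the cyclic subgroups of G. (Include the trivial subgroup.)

18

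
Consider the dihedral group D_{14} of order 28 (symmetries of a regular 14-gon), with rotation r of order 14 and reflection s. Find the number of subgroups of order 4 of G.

7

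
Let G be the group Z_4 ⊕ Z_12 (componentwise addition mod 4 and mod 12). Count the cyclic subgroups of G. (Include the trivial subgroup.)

Each element a generates a cyclic subgroup ⟨a⟩; distinct elements may generate the same one (a cyclic group of order d has φ(d) generators).
Cyclic subgroups by order — order 1: 1; order 2: 3; order 3: 1; order 4: 6; order 6: 3; order 12: 6.
Total: 20.

20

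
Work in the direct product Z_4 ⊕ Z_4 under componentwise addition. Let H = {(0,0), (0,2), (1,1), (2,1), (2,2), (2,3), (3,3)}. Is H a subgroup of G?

|H| = 7 does not divide |G| = 16, so by Lagrange H is not a subgroup.

No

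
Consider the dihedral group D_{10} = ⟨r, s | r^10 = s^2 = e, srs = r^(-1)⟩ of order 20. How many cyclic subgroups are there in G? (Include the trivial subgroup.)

Each element a generates a cyclic subgroup ⟨a⟩; distinct elements may generate the same one (a cyclic group of order d has φ(d) generators).
Cyclic subgroups by order — order 1: 1; order 2: 11; order 5: 1; order 10: 1.
Total: 14.

14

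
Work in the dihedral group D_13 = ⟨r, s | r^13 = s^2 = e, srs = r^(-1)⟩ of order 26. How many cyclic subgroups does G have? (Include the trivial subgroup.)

Group the elements of G by the cyclic subgroup they generate; each cyclic subgroup of order d accounts for φ(d) elements.
Cyclic subgroups by order — order 1: 1; order 2: 13; order 13: 1.
Total: 15.

15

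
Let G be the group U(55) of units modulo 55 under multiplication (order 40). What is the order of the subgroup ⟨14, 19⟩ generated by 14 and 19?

20

|⟨14⟩| = 10 and |⟨19⟩| = 10, so |H| is a multiple of lcm(10, 10) = 10 and divides |G| = 40.
Closing under the operation: H = {1, 4, 6, 9, 14, 16, 19, 21, 24, 26, 29, 31, 34, 36, 39, 41, 46, 49, 51, 54}, so |H| = 20.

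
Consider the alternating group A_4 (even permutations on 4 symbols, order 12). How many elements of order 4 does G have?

No element of G has order 4 (even though 4 | 12).

0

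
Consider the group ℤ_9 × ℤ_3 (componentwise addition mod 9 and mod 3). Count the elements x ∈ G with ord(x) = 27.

An element (a,b) has order lcm(ord(a), ord(b)); count pairs with lcm equal to 27.
Enumerating gives 0 such elements.

0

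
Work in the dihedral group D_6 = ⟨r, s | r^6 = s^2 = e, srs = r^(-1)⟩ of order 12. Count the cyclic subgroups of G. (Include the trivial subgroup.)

10

Group the elements of G by the cyclic subgroup they generate; each cyclic subgroup of order d accounts for φ(d) elements.
Cyclic subgroups by order — order 1: 1; order 2: 7; order 3: 1; order 6: 1.
Total: 10.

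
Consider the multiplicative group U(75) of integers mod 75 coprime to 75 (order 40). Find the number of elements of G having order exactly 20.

Enumerating element orders in G gives 16 elements of order 20.

16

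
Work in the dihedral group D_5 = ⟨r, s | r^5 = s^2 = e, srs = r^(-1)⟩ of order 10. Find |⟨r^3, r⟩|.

5

|⟨r^3⟩| = 5 and |⟨r⟩| = 5, so |H| is a multiple of lcm(5, 5) = 5 and divides |G| = 10.
Closing under the operation: H = {e, r, r^2, r^3, r^4}, so |H| = 5.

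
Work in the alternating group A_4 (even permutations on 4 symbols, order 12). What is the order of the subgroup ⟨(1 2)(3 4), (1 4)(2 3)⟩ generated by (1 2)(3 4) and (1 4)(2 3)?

|⟨(1 2)(3 4)⟩| = 2 and |⟨(1 4)(2 3)⟩| = 2, so |H| is a multiple of lcm(2, 2) = 2 and divides |G| = 12.
Closing under the operation: H = {e, (1 2)(3 4), (1 3)(2 4), (1 4)(2 3)}, so |H| = 4.

4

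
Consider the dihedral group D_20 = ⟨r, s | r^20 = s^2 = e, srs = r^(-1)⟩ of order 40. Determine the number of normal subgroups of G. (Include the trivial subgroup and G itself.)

9

G has 48 subgroups. Checking conjugation-invariance by order — order 1: 1/1 normal; order 2: 1/21 normal; order 4: 1/11 normal; order 5: 1/1 normal; order 8: 0/5 normal; order 10: 1/5 normal; order 20: 3/3 normal; order 40: 1/1 normal.
Total normal subgroups: 9.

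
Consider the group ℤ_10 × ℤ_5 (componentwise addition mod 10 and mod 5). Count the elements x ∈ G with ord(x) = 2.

1

An element (a,b) has order lcm(ord(a), ord(b)); count pairs with lcm equal to 2.
Enumerating gives 1 such elements.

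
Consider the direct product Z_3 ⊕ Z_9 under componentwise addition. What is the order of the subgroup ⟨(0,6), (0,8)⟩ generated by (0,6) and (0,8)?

|⟨(0,6)⟩| = 3 and |⟨(0,8)⟩| = 9, so |H| is a multiple of lcm(3, 9) = 9 and divides |G| = 27.
Closing under the operation: H = {(0,0), (0,1), (0,2), (0,3), (0,4), (0,5), (0,6), (0,7), (0,8)}, so |H| = 9.

9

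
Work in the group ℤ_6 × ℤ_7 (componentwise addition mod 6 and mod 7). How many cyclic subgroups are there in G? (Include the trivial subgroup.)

8

A cyclic subgroup of order d is generated by each of its φ(d) elements of order d, so the cyclic subgroups of order d number (#elements of order d)/φ(d).
Cyclic subgroups by order — order 1: 1; order 2: 1; order 3: 1; order 6: 1; order 7: 1; order 14: 1; order 21: 1; order 42: 1.
Total: 8.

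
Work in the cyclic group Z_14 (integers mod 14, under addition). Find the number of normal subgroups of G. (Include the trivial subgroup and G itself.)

4

G is abelian, so every subgroup is normal.
G has 4 subgroups in total, hence 4 normal subgroups.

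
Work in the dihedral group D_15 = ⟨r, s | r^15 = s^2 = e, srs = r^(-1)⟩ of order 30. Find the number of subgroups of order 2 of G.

15

|G| = 30 and 2 | 30, so subgroups of order 2 are possible by Lagrange.
The subgroups of order 2 are: {e, r^10s}; {e, r^11s}; {e, r^12s}; {e, r^13s}; … (15 in all).
So G has 15 subgroups of order 2.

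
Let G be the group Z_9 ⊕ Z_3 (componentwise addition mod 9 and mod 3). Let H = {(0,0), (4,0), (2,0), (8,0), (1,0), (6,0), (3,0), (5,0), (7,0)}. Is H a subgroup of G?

|H| = 9 divides |G| = 27, consistent with Lagrange.
H contains the identity, every element's inverse is in H, and H is closed under +: it is a subgroup.
In fact H = ⟨(4,0)⟩.

Yes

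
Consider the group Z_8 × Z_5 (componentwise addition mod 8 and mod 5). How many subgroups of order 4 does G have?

|G| = 40 and 4 | 40, so subgroups of order 4 are possible by Lagrange.
The subgroups of order 4 are: {(0,0), (2,0), (4,0), (6,0)}.
So G has 1 subgroup of order 4.

1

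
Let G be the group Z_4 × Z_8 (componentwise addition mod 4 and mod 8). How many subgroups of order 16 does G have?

|G| = 32 and 16 | 32, so subgroups of order 16 are possible by Lagrange.
The subgroups of order 16 are: {(0,0), (0,1), (0,2), (0,3), (0,4), (0,5), (0,6), (0,7), (2,0), (2,1), (2,2), (2,3), (2,4), (2,5), (2,6), (2,7)}; {(0,0), (0,2), (0,4), (0,6), (1,0), (1,2), (1,4), (1,6), (2,0), (2,2), (2,4), (2,6), (3,0), (3,2), (3,4), (3,6)}; {(0,0), (0,2), (0,4), (0,6), (1,1), (1,3), (1,5), (1,7), (2,0), (2,2), (2,4), (2,6), (3,1), (3,3), (3,5), (3,7)}.
So G has 3 subgroups of order 16.

3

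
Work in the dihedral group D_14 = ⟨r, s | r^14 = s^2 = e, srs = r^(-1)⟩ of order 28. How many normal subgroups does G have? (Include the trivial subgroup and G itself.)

G has 28 subgroups. Checking conjugation-invariance by order — order 1: 1/1 normal; order 2: 1/15 normal; order 4: 0/7 normal; order 7: 1/1 normal; order 14: 3/3 normal; order 28: 1/1 normal.
Total normal subgroups: 7.

7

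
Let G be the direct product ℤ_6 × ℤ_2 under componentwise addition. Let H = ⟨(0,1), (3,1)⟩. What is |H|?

|⟨(0,1)⟩| = 2 and |⟨(3,1)⟩| = 2, so |H| is a multiple of lcm(2, 2) = 2 and divides |G| = 12.
Closing under the operation: H = {(0,0), (0,1), (3,0), (3,1)}, so |H| = 4.

4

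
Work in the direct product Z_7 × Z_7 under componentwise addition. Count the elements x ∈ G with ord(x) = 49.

0

An element (a,b) has order lcm(ord(a), ord(b)); count pairs with lcm equal to 49.
Enumerating gives 0 such elements.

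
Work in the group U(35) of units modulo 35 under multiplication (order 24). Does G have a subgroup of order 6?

6 | 24. A subgroup of order 6 is {1, 11, 16, 19, 24, 34}.

Yes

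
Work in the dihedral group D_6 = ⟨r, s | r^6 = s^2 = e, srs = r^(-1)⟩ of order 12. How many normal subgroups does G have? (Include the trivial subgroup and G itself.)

7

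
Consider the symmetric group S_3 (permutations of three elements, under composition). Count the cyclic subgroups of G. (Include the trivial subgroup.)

5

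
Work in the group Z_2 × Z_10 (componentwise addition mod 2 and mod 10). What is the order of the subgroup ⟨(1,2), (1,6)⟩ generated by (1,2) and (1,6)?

10

|⟨(1,2)⟩| = 10 and |⟨(1,6)⟩| = 10, so |H| is a multiple of lcm(10, 10) = 10 and divides |G| = 20.
Closing under the operation: H = {(0,0), (0,2), (0,4), (0,6), (0,8), (1,0), (1,2), (1,4), (1,6), (1,8)}, so |H| = 10.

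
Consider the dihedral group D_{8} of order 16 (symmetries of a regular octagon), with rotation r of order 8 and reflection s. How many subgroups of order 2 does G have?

9

|G| = 16 and 2 | 16, so subgroups of order 2 are possible by Lagrange.
The subgroups of order 2 are: {e, r^2s}; {e, r^3s}; {e, r^4}; {e, r^4s}; … (9 in all).
So G has 9 subgroups of order 2.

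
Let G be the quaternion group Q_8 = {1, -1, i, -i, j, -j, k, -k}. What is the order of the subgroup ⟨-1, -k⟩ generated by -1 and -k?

|⟨-1⟩| = 2 and |⟨-k⟩| = 4, so |H| is a multiple of lcm(2, 4) = 4 and divides |G| = 8.
Closing under the operation: H = {1, -1, k, -k}, so |H| = 4.

4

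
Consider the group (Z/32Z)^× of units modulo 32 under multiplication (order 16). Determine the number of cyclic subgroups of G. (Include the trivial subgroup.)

8

A cyclic subgroup of order d is generated by each of its φ(d) elements of order d, so the cyclic subgroups of order d number (#elements of order d)/φ(d).
Cyclic subgroups by order — order 1: 1; order 2: 3; order 4: 2; order 8: 2.
Total: 8.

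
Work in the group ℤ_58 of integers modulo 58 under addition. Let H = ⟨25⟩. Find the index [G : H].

1

|⟨25⟩| = 58 and |G| = 58.
By Lagrange, [G : H] = |G|/|H| = 58/58 = 1.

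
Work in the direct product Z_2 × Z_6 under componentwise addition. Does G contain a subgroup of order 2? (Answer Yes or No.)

Yes

2 | 12. A subgroup of order 2 is {(0,0), (0,3)}.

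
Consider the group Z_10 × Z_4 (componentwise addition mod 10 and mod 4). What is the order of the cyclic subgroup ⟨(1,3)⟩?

20

The order of (1,3) in Z_10 × Z_4 is lcm(ord(1) in Z_10, ord(3) in Z_4).
ord(1) = 10 and ord(3) = 4, so |⟨(1,3)⟩| = lcm(10, 4) = 20.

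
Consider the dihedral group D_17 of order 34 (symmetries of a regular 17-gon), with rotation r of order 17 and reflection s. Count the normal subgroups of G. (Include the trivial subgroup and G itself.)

3

G has 20 subgroups. Checking conjugation-invariance by order — order 1: 1/1 normal; order 2: 0/17 normal; order 17: 1/1 normal; order 34: 1/1 normal.
Total normal subgroups: 3.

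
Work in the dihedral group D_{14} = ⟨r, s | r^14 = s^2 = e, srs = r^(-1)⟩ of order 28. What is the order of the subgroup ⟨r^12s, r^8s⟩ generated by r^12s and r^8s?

14

|⟨r^12s⟩| = 2 and |⟨r^8s⟩| = 2, so |H| is a multiple of lcm(2, 2) = 2 and divides |G| = 28.
Closing under the operation: H = {e, r^2, r^4, r^6, r^8, r^10, r^12, s, r^2s, r^4s, r^6s, r^8s, r^10s, r^12s}, so |H| = 14.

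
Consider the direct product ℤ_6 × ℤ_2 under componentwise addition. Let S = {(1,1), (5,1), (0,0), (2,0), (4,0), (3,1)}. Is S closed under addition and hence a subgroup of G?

|S| = 6 divides |G| = 12, consistent with Lagrange.
S contains the identity, every element's inverse is in S, and S is closed under +: it is a subgroup.
In fact S = ⟨(1,1)⟩.

Yes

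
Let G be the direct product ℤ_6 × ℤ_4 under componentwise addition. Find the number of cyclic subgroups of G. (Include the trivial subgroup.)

12

A cyclic subgroup of order d is generated by each of its φ(d) elements of order d, so the cyclic subgroups of order d number (#elements of order d)/φ(d).
Cyclic subgroups by order — order 1: 1; order 2: 3; order 3: 1; order 4: 2; order 6: 3; order 12: 2.
Total: 12.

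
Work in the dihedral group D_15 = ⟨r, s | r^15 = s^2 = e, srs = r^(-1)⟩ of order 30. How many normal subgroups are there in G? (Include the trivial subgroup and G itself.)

G has 28 subgroups. Checking conjugation-invariance by order — order 1: 1/1 normal; order 2: 0/15 normal; order 3: 1/1 normal; order 5: 1/1 normal; order 6: 0/5 normal; order 10: 0/3 normal; order 15: 1/1 normal; order 30: 1/1 normal.
Total normal subgroups: 5.

5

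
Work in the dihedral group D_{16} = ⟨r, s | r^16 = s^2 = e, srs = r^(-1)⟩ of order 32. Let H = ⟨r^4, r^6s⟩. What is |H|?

8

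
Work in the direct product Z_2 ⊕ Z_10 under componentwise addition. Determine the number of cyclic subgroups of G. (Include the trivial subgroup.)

8

Each element a generates a cyclic subgroup ⟨a⟩; distinct elements may generate the same one (a cyclic group of order d has φ(d) generators).
Cyclic subgroups by order — order 1: 1; order 2: 3; order 5: 1; order 10: 3.
Total: 8.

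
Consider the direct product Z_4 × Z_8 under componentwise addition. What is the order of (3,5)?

8

The order of (3,5) in Z_4 × Z_8 is lcm(ord(3) in Z_4, ord(5) in Z_8).
ord(3) = 4 and ord(5) = 8, so |⟨(3,5)⟩| = lcm(4, 8) = 8.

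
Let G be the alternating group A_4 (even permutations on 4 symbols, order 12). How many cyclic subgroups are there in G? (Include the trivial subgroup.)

8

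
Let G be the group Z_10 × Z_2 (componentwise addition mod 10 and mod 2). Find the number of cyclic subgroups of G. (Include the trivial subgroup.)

Group the elements of G by the cyclic subgroup they generate; each cyclic subgroup of order d accounts for φ(d) elements.
Cyclic subgroups by order — order 1: 1; order 2: 3; order 5: 1; order 10: 3.
Total: 8.

8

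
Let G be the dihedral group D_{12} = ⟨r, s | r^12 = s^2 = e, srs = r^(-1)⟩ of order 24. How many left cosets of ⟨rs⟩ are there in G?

|⟨rs⟩| = 2 and |G| = 24.
By Lagrange, [G : H] = |G|/|H| = 24/2 = 12.

12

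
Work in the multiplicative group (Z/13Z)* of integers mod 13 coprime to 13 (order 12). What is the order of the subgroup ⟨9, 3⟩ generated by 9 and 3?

3

|⟨9⟩| = 3 and |⟨3⟩| = 3, so |H| is a multiple of lcm(3, 3) = 3 and divides |G| = 12.
Closing under the operation: H = {1, 3, 9}, so |H| = 3.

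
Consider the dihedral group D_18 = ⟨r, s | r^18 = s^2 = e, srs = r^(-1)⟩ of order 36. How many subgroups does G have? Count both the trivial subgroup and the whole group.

45

|G| = 36, so by Lagrange every subgroup order divides 36. Divisors: 1, 2, 3, 4, 6, 9, 12, 18, 36.
Subgroups by order — order 1: 1; order 2: 19; order 3: 1; order 4: 9; order 6: 7; order 9: 1; order 12: 3; order 18: 3; order 36: 1.
Total: 1 + 19 + 1 + 9 + 7 + 1 + 3 + 3 + 1 = 45.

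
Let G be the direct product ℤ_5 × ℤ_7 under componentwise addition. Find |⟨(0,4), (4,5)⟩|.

|⟨(0,4)⟩| = 7 and |⟨(4,5)⟩| = 35, so |H| is a multiple of lcm(7, 35) = 35 and divides |G| = 35.
Closing {(0,4), (4,5)} under the group operation gives all of G, so |H| = 35.

35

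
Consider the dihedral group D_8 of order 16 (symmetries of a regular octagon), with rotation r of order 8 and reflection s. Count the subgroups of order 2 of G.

|G| = 16 and 2 | 16, so subgroups of order 2 are possible by Lagrange.
The subgroups of order 2 are: {e, r^2s}; {e, r^3s}; {e, r^4}; {e, r^4s}; … (9 in all).
So G has 9 subgroups of order 2.

9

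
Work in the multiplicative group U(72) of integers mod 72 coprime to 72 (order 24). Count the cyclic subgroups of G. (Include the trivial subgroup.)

Each element a generates a cyclic subgroup ⟨a⟩; distinct elements may generate the same one (a cyclic group of order d has φ(d) generators).
Cyclic subgroups by order — order 1: 1; order 2: 7; order 3: 1; order 6: 7.
Total: 16.

16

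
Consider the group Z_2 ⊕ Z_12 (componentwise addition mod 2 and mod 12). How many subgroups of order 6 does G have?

3

|G| = 24 and 6 | 24, so subgroups of order 6 are possible by Lagrange.
The subgroups of order 6 are: {(0,0), (0,2), (0,4), (0,6), (0,8), (0,10)}; {(0,0), (0,4), (0,8), (1,0), (1,4), (1,8)}; {(0,0), (0,4), (0,8), (1,2), (1,6), (1,10)}.
So G has 3 subgroups of order 6.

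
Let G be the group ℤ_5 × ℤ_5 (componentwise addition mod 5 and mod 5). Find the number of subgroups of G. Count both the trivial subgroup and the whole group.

8

|G| = 25, so by Lagrange every subgroup order divides 25. Divisors: 1, 5, 25.
Subgroups by order — order 1: 1; order 5: 6; order 25: 1.
Total: 1 + 6 + 1 = 8.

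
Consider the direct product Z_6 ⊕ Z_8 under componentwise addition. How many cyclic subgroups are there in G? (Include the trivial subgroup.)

16

A cyclic subgroup of order d is generated by each of its φ(d) elements of order d, so the cyclic subgroups of order d number (#elements of order d)/φ(d).
Cyclic subgroups by order — order 1: 1; order 2: 3; order 3: 1; order 4: 2; order 6: 3; order 8: 2; order 12: 2; order 24: 2.
Total: 16.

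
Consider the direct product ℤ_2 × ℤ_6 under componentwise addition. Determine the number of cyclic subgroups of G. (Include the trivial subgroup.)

Group the elements of G by the cyclic subgroup they generate; each cyclic subgroup of order d accounts for φ(d) elements.
Cyclic subgroups by order — order 1: 1; order 2: 3; order 3: 1; order 6: 3.
Total: 8.

8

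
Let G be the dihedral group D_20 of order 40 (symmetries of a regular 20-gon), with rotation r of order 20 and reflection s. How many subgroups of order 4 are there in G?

|G| = 40 and 4 | 40, so subgroups of order 4 are possible by Lagrange.
The subgroups of order 4 are: {e, r^10, s, r^10s}; {e, r^10, rs, r^11s}; {e, r^10, r^2s, r^12s}; {e, r^10, r^3s, r^13s}; … (11 in all).
So G has 11 subgroups of order 4.

11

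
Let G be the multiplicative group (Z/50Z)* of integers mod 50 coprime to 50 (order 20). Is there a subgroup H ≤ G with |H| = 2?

2 | 20. A subgroup of order 2 is {1, 49}.

Yes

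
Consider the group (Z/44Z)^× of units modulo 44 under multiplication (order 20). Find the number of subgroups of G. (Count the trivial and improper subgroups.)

10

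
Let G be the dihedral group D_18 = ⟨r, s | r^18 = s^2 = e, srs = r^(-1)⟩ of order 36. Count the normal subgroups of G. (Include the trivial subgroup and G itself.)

9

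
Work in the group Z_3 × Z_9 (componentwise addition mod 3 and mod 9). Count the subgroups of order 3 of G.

|G| = 27 and 3 | 27, so subgroups of order 3 are possible by Lagrange.
The subgroups of order 3 are: {(0,0), (0,3), (0,6)}; {(0,0), (1,0), (2,0)}; {(0,0), (1,3), (2,6)}; {(0,0), (1,6), (2,3)}.
So G has 4 subgroups of order 3.

4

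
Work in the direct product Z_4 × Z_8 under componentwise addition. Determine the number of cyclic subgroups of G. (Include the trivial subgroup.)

14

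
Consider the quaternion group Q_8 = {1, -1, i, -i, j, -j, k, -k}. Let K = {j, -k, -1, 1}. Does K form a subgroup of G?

No

j ∈ K but its inverse -j ∉ K, so K is not a subgroup.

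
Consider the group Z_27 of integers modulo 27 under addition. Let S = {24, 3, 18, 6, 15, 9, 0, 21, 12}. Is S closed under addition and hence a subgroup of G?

|S| = 9 divides |G| = 27, consistent with Lagrange.
S contains the identity, every element's inverse is in S, and S is closed under +: it is a subgroup.
In fact S = ⟨3⟩.

Yes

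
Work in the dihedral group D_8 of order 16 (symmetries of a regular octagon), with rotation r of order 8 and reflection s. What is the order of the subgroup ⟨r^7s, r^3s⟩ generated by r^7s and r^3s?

4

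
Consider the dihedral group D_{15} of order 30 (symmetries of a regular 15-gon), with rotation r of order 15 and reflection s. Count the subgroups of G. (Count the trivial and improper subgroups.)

|G| = 30, so by Lagrange every subgroup order divides 30. Divisors: 1, 2, 3, 5, 6, 10, 15, 30.
Subgroups by order — order 1: 1; order 2: 15; order 3: 1; order 5: 1; order 6: 5; order 10: 3; order 15: 1; order 30: 1.
Total: 1 + 15 + 1 + 1 + 5 + 3 + 1 + 1 = 28.

28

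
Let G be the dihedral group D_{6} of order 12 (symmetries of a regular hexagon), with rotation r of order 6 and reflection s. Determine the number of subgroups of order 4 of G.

|G| = 12 and 4 | 12, so subgroups of order 4 are possible by Lagrange.
The subgroups of order 4 are: {e, r^3, r^2s, r^5s}; {e, r^3, s, r^3s}; {e, r^3, rs, r^4s}.
So G has 3 subgroups of order 4.

3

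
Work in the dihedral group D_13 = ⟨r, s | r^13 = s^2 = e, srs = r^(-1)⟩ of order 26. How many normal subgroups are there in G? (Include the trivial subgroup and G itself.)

G has 16 subgroups. Checking conjugation-invariance by order — order 1: 1/1 normal; order 2: 0/13 normal; order 13: 1/1 normal; order 26: 1/1 normal.
Total normal subgroups: 3.

3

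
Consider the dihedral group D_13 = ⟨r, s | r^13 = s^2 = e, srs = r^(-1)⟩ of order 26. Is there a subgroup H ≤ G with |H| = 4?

No

4 does not divide |G| = 26, so by Lagrange no subgroup of order 4 exists.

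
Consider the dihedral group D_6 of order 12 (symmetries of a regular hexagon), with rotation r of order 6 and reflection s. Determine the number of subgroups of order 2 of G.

7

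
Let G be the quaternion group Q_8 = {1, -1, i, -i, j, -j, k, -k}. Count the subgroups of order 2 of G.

|G| = 8 and 2 | 8, so subgroups of order 2 are possible by Lagrange.
The subgroups of order 2 are: {1, -1}.
So G has 1 subgroup of order 2.

1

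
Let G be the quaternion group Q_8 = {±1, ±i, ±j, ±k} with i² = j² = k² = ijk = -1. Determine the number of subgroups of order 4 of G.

3

|G| = 8 and 4 | 8, so subgroups of order 4 are possible by Lagrange.
The subgroups of order 4 are: {1, -1, i, -i}; {1, -1, j, -j}; {1, -1, k, -k}.
So G has 3 subgroups of order 4.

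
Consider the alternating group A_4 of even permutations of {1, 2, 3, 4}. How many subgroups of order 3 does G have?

|G| = 12 and 3 | 12, so subgroups of order 3 are possible by Lagrange.
The subgroups of order 3 are: {e, (1 2 3), (1 3 2)}; {e, (1 2 4), (1 4 2)}; {e, (1 3 4), (1 4 3)}; {e, (2 3 4), (2 4 3)}.
So G has 4 subgroups of order 3.

4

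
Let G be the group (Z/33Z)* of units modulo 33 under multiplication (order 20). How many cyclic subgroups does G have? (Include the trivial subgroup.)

8

Each element a generates a cyclic subgroup ⟨a⟩; distinct elements may generate the same one (a cyclic group of order d has φ(d) generators).
Cyclic subgroups by order — order 1: 1; order 2: 3; order 5: 1; order 10: 3.
Total: 8.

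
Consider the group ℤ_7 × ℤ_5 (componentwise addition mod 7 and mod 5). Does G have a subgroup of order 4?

No

4 does not divide |G| = 35, so by Lagrange no subgroup of order 4 exists.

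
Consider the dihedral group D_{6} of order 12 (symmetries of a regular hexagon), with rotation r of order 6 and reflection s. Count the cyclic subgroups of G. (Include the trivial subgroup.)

10

Each element a generates a cyclic subgroup ⟨a⟩; distinct elements may generate the same one (a cyclic group of order d has φ(d) generators).
Cyclic subgroups by order — order 1: 1; order 2: 7; order 3: 1; order 6: 1.
Total: 10.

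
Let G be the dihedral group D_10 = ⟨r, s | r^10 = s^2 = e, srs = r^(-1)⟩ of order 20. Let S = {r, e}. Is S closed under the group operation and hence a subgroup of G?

r ∈ S but its inverse r^9 ∉ S, so S is not a subgroup.

No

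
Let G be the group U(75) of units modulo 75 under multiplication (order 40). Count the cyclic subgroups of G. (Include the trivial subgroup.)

12

Each element a generates a cyclic subgroup ⟨a⟩; distinct elements may generate the same one (a cyclic group of order d has φ(d) generators).
Cyclic subgroups by order — order 1: 1; order 2: 3; order 4: 2; order 5: 1; order 10: 3; order 20: 2.
Total: 12.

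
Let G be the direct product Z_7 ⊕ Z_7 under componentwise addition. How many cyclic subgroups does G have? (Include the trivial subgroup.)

9

A cyclic subgroup of order d is generated by each of its φ(d) elements of order d, so the cyclic subgroups of order d number (#elements of order d)/φ(d).
Cyclic subgroups by order — order 1: 1; order 7: 8.
Total: 9.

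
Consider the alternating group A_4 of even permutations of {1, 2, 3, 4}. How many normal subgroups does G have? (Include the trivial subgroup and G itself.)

3

G has 10 subgroups. Checking conjugation-invariance by order — order 1: 1/1 normal; order 2: 0/3 normal; order 3: 0/4 normal; order 4: 1/1 normal; order 12: 1/1 normal.
Total normal subgroups: 3.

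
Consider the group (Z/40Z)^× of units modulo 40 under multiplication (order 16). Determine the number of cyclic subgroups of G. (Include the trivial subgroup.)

A cyclic subgroup of order d is generated by each of its φ(d) elements of order d, so the cyclic subgroups of order d number (#elements of order d)/φ(d).
Cyclic subgroups by order — order 1: 1; order 2: 7; order 4: 4.
Total: 12.

12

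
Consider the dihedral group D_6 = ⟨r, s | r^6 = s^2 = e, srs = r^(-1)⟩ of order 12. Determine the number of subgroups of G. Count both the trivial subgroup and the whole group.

|G| = 12, so by Lagrange every subgroup order divides 12. Divisors: 1, 2, 3, 4, 6, 12.
Subgroups by order — order 1: 1; order 2: 7; order 3: 1; order 4: 3; order 6: 3; order 12: 1.
Total: 1 + 7 + 1 + 3 + 3 + 1 = 16.

16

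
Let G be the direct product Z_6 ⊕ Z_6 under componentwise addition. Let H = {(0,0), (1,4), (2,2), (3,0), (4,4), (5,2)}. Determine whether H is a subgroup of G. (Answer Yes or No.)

|H| = 6 divides |G| = 36, consistent with Lagrange.
H contains the identity, every element's inverse is in H, and H is closed under +: it is a subgroup.
In fact H = ⟨(5,2)⟩.

Yes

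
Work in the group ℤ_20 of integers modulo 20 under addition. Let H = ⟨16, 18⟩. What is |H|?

10

|⟨16⟩| = 5 and |⟨18⟩| = 10, so |H| is a multiple of lcm(5, 10) = 10 and divides |G| = 20.
Closing under the operation: H = {0, 2, 4, 6, 8, 10, 12, 14, 16, 18}, so |H| = 10.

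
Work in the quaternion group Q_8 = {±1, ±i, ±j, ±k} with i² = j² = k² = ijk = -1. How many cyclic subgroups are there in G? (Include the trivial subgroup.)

5

Each element a generates a cyclic subgroup ⟨a⟩; distinct elements may generate the same one (a cyclic group of order d has φ(d) generators).
Cyclic subgroups by order — order 1: 1; order 2: 1; order 4: 3.
Total: 5.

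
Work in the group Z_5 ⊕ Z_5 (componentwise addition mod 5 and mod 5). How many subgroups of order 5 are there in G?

6

|G| = 25 and 5 | 25, so subgroups of order 5 are possible by Lagrange.
The subgroups of order 5 are: {(0,0), (0,1), (0,2), (0,3), (0,4)}; {(0,0), (1,0), (2,0), (3,0), (4,0)}; {(0,0), (1,1), (2,2), (3,3), (4,4)}; {(0,0), (1,2), (2,4), (3,1), (4,3)}; … (6 in all).
So G has 6 subgroups of order 5.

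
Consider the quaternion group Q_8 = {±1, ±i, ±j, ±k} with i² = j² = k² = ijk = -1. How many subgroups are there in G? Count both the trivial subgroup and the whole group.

6

|G| = 8, so by Lagrange every subgroup order divides 8. Divisors: 1, 2, 4, 8.
Subgroups by order — order 1: 1; order 2: 1; order 4: 3; order 8: 1.
Total: 1 + 1 + 3 + 1 = 6.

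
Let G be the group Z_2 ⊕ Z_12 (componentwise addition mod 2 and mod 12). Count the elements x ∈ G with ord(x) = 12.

8

An element (a,b) has order lcm(ord(a), ord(b)); count pairs with lcm equal to 12.
Enumerating gives 8 such elements.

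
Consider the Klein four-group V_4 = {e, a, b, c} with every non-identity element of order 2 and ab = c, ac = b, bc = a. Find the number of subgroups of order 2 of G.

3

|G| = 4 and 2 | 4, so subgroups of order 2 are possible by Lagrange.
The subgroups of order 2 are: {e, a}; {e, b}; {e, c}.
So G has 3 subgroups of order 2.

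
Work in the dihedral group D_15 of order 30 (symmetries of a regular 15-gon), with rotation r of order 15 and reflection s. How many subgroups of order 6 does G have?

5

|G| = 30 and 6 | 30, so subgroups of order 6 are possible by Lagrange.
The subgroups of order 6 are: {e, r^5, r^10, s, r^5s, r^10s}; {e, r^5, r^10, rs, r^6s, r^11s}; {e, r^5, r^10, r^2s, r^7s, r^12s}; {e, r^5, r^10, r^3s, r^8s, r^13s}; … (5 in all).
So G has 5 subgroups of order 6.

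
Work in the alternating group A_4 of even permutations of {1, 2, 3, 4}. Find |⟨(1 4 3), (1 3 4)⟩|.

3

|⟨(1 4 3)⟩| = 3 and |⟨(1 3 4)⟩| = 3, so |H| is a multiple of lcm(3, 3) = 3 and divides |G| = 12.
Closing under the operation: H = {e, (1 3 4), (1 4 3)}, so |H| = 3.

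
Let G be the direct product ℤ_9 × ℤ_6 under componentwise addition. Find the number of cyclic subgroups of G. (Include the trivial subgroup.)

16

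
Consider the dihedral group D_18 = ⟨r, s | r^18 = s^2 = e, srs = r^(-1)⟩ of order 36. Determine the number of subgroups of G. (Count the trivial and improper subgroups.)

|G| = 36, so by Lagrange every subgroup order divides 36. Divisors: 1, 2, 3, 4, 6, 9, 12, 18, 36.
Subgroups by order — order 1: 1; order 2: 19; order 3: 1; order 4: 9; order 6: 7; order 9: 1; order 12: 3; order 18: 3; order 36: 1.
Total: 1 + 19 + 1 + 9 + 7 + 1 + 3 + 3 + 1 = 45.

45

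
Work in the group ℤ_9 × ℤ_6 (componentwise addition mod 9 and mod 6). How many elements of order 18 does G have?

18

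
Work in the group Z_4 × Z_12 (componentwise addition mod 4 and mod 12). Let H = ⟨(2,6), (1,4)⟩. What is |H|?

24

|⟨(2,6)⟩| = 2 and |⟨(1,4)⟩| = 12, so |H| is a multiple of lcm(2, 12) = 12 and divides |G| = 48.
Closing under the operation: H = {(0,0), (0,2), (0,4), (0,6), (0,8), (0,10), (1,0), (1,2), (1,4), (1,6), (1,8), (1,10), (2,0), (2,2), (2,4), (2,6), (2,8), (2,10), (3,0), (3,2), (3,4), (3,6), (3,8), (3,10)}, so |H| = 24.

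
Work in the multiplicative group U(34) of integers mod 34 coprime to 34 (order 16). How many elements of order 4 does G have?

The elements of order 4 are: 13, 21.
That's 2.

2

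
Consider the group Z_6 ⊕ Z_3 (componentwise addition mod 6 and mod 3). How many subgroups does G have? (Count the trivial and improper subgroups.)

|G| = 18, so by Lagrange every subgroup order divides 18. Divisors: 1, 2, 3, 6, 9, 18.
Subgroups by order — order 1: 1; order 2: 1; order 3: 4; order 6: 4; order 9: 1; order 18: 1.
Total: 1 + 1 + 4 + 4 + 1 + 1 = 12.

12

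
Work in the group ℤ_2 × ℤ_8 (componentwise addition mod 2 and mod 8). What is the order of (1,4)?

The order of (1,4) in Z_2 × Z_8 is lcm(ord(1) in Z_2, ord(4) in Z_8).
ord(1) = 2 and ord(4) = 2, so |⟨(1,4)⟩| = lcm(2, 2) = 2.

2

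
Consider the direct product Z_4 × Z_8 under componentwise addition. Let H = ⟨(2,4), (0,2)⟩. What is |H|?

8

|⟨(2,4)⟩| = 2 and |⟨(0,2)⟩| = 4, so |H| is a multiple of lcm(2, 4) = 4 and divides |G| = 32.
Closing under the operation: H = {(0,0), (0,2), (0,4), (0,6), (2,0), (2,2), (2,4), (2,6)}, so |H| = 8.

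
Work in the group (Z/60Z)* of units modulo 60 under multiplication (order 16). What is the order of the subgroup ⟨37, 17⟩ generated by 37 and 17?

8

|⟨37⟩| = 4 and |⟨17⟩| = 4, so |H| is a multiple of lcm(4, 4) = 4 and divides |G| = 16.
Closing under the operation: H = {1, 13, 17, 29, 37, 41, 49, 53}, so |H| = 8.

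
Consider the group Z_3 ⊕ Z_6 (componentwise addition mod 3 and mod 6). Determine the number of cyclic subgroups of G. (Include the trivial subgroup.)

10

Each element a generates a cyclic subgroup ⟨a⟩; distinct elements may generate the same one (a cyclic group of order d has φ(d) generators).
Cyclic subgroups by order — order 1: 1; order 2: 1; order 3: 4; order 6: 4.
Total: 10.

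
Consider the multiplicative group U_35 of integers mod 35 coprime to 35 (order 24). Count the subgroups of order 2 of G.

3

|G| = 24 and 2 | 24, so subgroups of order 2 are possible by Lagrange.
The subgroups of order 2 are: {1, 29}; {1, 34}; {1, 6}.
So G has 3 subgroups of order 2.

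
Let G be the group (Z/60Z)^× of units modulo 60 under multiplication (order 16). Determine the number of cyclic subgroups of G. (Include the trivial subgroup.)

12

Each element a generates a cyclic subgroup ⟨a⟩; distinct elements may generate the same one (a cyclic group of order d has φ(d) generators).
Cyclic subgroups by order — order 1: 1; order 2: 7; order 4: 4.
Total: 12.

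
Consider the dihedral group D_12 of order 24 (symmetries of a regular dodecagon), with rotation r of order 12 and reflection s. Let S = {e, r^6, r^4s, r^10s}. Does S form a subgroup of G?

Yes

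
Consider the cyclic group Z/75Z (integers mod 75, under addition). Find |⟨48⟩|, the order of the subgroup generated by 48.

In Z/75Z, the order of an element a is n/gcd(a, n).
gcd(48, 75) = 3, so |⟨48⟩| = 75/3 = 25.

25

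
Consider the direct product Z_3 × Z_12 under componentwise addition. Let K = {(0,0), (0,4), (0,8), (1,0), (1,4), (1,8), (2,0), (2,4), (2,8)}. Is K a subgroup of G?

|K| = 9 divides |G| = 36, consistent with Lagrange.
K contains the identity, every element's inverse is in K, and K is closed under +: it is a subgroup.

Yes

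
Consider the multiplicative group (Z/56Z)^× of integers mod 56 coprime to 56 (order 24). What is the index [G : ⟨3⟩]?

4

|⟨3⟩| = 6 and |G| = 24.
By Lagrange, [G : H] = |G|/|H| = 24/6 = 4.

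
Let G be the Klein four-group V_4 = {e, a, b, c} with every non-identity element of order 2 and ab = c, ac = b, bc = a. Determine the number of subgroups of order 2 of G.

|G| = 4 and 2 | 4, so subgroups of order 2 are possible by Lagrange.
The subgroups of order 2 are: {e, a}; {e, b}; {e, c}.
So G has 3 subgroups of order 2.

3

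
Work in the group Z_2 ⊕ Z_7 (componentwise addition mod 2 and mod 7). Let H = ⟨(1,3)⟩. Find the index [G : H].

1

|⟨(1,3)⟩| = 14 and |G| = 14.
By Lagrange, [G : H] = |G|/|H| = 14/14 = 1.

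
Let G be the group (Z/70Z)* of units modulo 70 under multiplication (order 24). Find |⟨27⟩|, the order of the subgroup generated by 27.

Compute successive powers of 27 mod 70: 27, 29, 13, 1; 27^4 ≡ 1 (mod 70).
So |⟨27⟩| = 4.

4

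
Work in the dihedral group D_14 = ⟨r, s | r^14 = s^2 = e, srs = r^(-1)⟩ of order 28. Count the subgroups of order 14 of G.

|G| = 28 and 14 | 28, so subgroups of order 14 are possible by Lagrange.
The subgroups of order 14 are: {e, r, r^2, r^3, r^4, r^5, r^6, r^7, r^8, r^9, r^10, r^11, r^12, r^13}; {e, r^2, r^4, r^6, r^8, r^10, r^12, s, r^2s, r^4s, r^6s, r^8s, r^10s, r^12s}; {e, r^2, r^4, r^6, r^8, r^10, r^12, rs, r^3s, r^5s, r^7s, r^9s, r^11s, r^13s}.
So G has 3 subgroups of order 14.

3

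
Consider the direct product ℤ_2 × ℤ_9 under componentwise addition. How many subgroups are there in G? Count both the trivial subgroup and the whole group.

6

|G| = 18, so by Lagrange every subgroup order divides 18. Divisors: 1, 2, 3, 6, 9, 18.
Subgroups by order — order 1: 1; order 2: 1; order 3: 1; order 6: 1; order 9: 1; order 18: 1.
Total: 1 + 1 + 1 + 1 + 1 + 1 = 6.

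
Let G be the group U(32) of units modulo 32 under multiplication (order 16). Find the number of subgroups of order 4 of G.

3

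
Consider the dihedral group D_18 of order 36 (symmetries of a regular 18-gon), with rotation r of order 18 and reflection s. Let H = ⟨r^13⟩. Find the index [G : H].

|⟨r^13⟩| = 18 and |G| = 36.
By Lagrange, [G : H] = |G|/|H| = 36/18 = 2.

2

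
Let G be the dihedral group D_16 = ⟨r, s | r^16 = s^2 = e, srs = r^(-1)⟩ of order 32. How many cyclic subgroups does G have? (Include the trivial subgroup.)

Each element a generates a cyclic subgroup ⟨a⟩; distinct elements may generate the same one (a cyclic group of order d has φ(d) generators).
Cyclic subgroups by order — order 1: 1; order 2: 17; order 4: 1; order 8: 1; order 16: 1.
Total: 21.

21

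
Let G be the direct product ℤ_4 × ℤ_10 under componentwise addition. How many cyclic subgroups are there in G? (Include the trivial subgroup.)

Group the elements of G by the cyclic subgroup they generate; each cyclic subgroup of order d accounts for φ(d) elements.
Cyclic subgroups by order — order 1: 1; order 2: 3; order 4: 2; order 5: 1; order 10: 3; order 20: 2.
Total: 12.

12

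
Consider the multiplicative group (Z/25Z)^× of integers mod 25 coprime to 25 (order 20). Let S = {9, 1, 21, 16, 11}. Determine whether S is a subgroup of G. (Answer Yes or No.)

21 ∈ S but its inverse 6 ∉ S, so S is not a subgroup.

No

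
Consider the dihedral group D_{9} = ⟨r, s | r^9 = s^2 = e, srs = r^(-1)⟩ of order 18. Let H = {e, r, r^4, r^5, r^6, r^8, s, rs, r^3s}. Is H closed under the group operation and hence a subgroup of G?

r^6 ∈ H but its inverse r^3 ∉ H, so H is not a subgroup.

No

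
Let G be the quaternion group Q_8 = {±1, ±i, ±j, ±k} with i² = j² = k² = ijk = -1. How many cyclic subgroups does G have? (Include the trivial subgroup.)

5

Group the elements of G by the cyclic subgroup they generate; each cyclic subgroup of order d accounts for φ(d) elements.
Cyclic subgroups by order — order 1: 1; order 2: 1; order 4: 3.
Total: 5.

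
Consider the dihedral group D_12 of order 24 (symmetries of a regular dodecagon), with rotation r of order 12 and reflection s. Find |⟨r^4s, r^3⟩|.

8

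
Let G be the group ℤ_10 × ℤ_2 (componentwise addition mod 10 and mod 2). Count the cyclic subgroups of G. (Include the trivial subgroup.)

8

Group the elements of G by the cyclic subgroup they generate; each cyclic subgroup of order d accounts for φ(d) elements.
Cyclic subgroups by order — order 1: 1; order 2: 3; order 5: 1; order 10: 3.
Total: 8.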